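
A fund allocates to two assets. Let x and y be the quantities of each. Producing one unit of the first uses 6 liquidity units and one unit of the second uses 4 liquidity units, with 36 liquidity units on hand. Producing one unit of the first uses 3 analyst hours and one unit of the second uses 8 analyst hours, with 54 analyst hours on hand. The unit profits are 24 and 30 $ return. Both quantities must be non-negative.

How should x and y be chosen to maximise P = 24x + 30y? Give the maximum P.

x = 2, y = 6, maximum P = 228

Vertices and P = 24x + 30y:
  (0, 0) → P = 0
  (0, 27/4) → P = 405/2
  (6, 0) → P = 144
  (2, 6) → P = 228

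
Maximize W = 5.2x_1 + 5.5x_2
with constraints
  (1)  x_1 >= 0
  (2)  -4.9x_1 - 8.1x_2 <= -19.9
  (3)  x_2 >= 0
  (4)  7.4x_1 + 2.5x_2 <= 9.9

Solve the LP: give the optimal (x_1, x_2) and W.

Vertices and W = 5.2x_1 + 5.5x_2:
  (0, 199/81) → W = 2189/162
  (0, 99/25) → W = 1089/50
  (3044/4769, 9875/4769) → W = 701413/47690

The binding constraints are x_1 = 0 and 7.4x_1 + 2.5x_2 = 9.9.
Solving simultaneously gives x_1 = 0, x_2 = 99/25.

x_1 = 0, x_2 = 3.96, maximum W = 21.78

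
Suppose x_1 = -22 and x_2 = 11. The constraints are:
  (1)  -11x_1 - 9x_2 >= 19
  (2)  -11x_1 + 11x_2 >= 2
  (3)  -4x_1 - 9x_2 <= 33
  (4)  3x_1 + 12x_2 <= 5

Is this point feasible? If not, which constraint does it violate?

Constraint (4): 3x_1 + 12x_2 = 66, which is not ≤ 5. All other constraints are satisfied.

not feasible — violates (4)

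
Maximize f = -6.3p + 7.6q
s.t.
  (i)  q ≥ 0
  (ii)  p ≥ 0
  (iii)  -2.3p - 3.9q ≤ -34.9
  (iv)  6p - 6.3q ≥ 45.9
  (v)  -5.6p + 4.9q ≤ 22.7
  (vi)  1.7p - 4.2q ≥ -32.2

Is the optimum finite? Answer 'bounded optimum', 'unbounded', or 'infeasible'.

bounded optimum

Corner points and f = -6.3p + 7.6q:
  (349/23, 0) → f = -21987/230
  (4432/421, 3461/1263) → f = -287306/6315
  (628/23, 9041/483) → f = -71864/2415
The feasible region has finitely many vertices and no improving ray; the maximum is -71864/2415 at (628/23, 9041/483).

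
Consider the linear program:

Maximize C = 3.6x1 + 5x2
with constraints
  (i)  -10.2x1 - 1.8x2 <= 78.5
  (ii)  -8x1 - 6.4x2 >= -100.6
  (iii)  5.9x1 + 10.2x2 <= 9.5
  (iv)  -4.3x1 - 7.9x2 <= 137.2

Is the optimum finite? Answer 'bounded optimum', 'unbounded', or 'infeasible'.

bounded optimum

Feasible corners and C = 3.6x1 + 5x2:
  (-13630/1557, 56005/9342) → C = -14383/9342
  (-37319/7284, -106189/7284) → C = -3326467/36420
  (24133/1096, -25877/2192) → C = 221863/10960
  (83641/1784, -76509/1784) → C = -407187/8920
The feasible region has finitely many vertices and no improving ray; the maximum is 221863/10960 at (24133/1096, -25877/2192).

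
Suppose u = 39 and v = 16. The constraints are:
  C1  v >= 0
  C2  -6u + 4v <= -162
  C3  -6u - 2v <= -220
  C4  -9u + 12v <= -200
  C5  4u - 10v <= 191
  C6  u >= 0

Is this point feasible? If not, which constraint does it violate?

Constraint C4: -9u + 12v = -159, which is not ≤ -200. All other constraints are satisfied.

not feasible — violates C4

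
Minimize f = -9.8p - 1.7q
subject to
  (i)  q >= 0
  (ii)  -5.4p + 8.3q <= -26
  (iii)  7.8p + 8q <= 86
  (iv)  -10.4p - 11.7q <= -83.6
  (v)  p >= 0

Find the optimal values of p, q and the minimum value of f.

Corner points and f = -9.8p - 1.7q:
  (430/39, 0) → f = -4214/39
  (209/26, 0) → f = -10241/130
  (46090/5397, 4360/1799) → f = -473918/5397
  (49904/7475, 9052/7475) → f = -2522238/37375

At the optimal vertex, q = 0 and 7.8p + 8q = 86.
Solving simultaneously gives p = 430/39, q = 0.

p = 430/39, q = 0, minimum f = -4214/39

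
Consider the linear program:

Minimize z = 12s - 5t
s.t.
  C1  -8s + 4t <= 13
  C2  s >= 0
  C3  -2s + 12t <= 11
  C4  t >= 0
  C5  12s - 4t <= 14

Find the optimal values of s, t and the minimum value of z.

s = 0, t = 11/12, minimum z = -55/12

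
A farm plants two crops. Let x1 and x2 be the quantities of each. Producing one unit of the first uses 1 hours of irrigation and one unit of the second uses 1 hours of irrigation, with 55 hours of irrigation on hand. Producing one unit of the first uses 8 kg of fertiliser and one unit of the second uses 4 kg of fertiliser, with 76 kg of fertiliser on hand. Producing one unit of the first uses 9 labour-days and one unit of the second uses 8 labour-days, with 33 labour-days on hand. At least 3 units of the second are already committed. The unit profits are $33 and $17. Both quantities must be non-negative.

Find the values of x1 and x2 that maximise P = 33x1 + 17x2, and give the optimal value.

x1 = 1, x2 = 3, maximum P = 84

Extreme points and P = 33x1 + 17x2:
  (0, 33/8) → P = 561/8
  (0, 3) → P = 51
  (1, 3) → P = 84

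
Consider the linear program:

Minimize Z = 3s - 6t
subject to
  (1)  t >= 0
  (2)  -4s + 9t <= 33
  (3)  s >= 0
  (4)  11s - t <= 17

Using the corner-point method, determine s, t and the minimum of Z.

Feasible corners and Z = 3s - 6t:
  (0, 0) → Z = 0
  (17/11, 0) → Z = 51/11
  (0, 11/3) → Z = -22
  (186/95, 431/95) → Z = -2028/95

At the optimal vertex, -4s + 9t = 33 and s = 0.
Solving simultaneously gives s = 0, t = 11/3.

s = 0, t = 11/3, minimum Z = -22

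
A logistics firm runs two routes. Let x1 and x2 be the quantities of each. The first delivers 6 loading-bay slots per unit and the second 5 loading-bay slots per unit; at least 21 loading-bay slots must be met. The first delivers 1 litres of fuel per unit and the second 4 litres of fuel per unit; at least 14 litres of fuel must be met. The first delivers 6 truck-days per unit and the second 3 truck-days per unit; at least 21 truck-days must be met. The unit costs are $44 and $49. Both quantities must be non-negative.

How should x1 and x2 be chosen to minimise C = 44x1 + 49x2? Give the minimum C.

Corner points and C = 44x1 + 49x2:
  (0, 7) → C = 343
  (14, 0) → C = 616
  (2, 3) → C = 235
The feasible region is unbounded (it extends along (0, 1), (1, 0)), but C strictly increases along every unbounded feasible direction, so there is no improving ray and the minimum is attained at a vertex.

The binding constraints are x1 + 4x2 = 14 and 6x1 + 3x2 = 21.
Solving simultaneously gives x1 = 2, x2 = 3.

x1 = 2, x2 = 3, minimum C = 235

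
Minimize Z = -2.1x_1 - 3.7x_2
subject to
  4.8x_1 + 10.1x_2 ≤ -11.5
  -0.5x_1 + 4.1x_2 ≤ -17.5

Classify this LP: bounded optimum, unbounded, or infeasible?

From the feasible point (12960/2473, -8975/2473), moving in the direction (10.1, -4.8) keeps every constraint satisfied while Z decreases without bound.

unbounded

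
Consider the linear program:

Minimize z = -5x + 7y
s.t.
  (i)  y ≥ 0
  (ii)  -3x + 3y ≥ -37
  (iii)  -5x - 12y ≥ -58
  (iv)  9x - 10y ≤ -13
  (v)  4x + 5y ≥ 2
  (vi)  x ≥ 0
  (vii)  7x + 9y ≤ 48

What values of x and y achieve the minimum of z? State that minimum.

Feasible corners and z = -5x + 7y:
  (0, 29/6) → z = 203/6
  (18/13, 166/39) → z = 892/39
  (0, 13/10) → z = 91/10
  (363/151, 523/151) → z = 1846/151

x = 0, y = 13/10, minimum z = 91/10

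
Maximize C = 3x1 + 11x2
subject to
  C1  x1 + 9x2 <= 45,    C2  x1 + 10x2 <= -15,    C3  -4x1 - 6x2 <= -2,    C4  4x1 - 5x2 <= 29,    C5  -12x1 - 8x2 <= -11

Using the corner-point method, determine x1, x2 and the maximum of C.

x1 = 43/9, x2 = -89/45, maximum C = -334/45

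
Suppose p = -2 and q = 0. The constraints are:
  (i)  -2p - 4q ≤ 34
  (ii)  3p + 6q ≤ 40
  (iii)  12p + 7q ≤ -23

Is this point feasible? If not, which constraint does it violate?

(i): 4 ≤ 34 ✓
(ii): -6 ≤ 40 ✓
(iii): -24 ≤ -23 ✓

feasible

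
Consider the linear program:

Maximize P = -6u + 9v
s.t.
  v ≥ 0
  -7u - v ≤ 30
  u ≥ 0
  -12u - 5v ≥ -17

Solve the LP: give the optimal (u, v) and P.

u = 0, v = 17/5, maximum P = 153/5

Corner points and P = -6u + 9v:
  (0, 0) → P = 0
  (17/12, 0) → P = -17/2
  (0, 17/5) → P = 153/5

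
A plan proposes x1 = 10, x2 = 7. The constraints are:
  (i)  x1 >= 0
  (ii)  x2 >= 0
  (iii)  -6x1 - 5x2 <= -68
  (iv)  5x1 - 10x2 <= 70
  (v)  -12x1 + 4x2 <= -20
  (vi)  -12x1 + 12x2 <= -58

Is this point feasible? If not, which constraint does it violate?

Constraint (vi): -12x1 + 12x2 = -36, which is not ≤ -58. All other constraints are satisfied.

not feasible — violates (vi)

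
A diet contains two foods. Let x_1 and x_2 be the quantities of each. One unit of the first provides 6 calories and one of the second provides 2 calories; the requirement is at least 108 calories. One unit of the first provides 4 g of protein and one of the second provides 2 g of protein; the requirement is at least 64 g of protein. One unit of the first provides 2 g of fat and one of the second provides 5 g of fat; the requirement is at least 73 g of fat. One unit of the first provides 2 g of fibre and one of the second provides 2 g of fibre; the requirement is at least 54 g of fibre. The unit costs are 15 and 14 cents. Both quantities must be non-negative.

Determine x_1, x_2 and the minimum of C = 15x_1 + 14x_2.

The feasible region is unbounded (it extends along (0, 1), (1, 0)), but C strictly increases along every unbounded feasible direction, so there is no improving ray and the minimum is attained at a vertex.

x_1 = 27/2, x_2 = 27/2, minimum C = 783/2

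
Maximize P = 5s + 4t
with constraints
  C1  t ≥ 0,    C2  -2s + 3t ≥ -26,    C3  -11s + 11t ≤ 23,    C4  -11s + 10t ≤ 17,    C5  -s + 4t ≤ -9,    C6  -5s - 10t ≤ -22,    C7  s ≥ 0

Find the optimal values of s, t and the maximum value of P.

s = 77/5, t = 8/5, maximum P = 417/5

Extreme points and P = 5s + 4t:
  (13, 0) → P = 65
  (9, 0) → P = 45
  (77/5, 8/5) → P = 417/5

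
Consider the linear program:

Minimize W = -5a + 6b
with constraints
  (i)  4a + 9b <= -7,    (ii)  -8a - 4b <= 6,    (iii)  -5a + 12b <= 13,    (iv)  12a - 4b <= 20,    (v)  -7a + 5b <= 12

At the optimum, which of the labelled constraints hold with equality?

(ii) and (iv)

Extreme points and W = -5a + 6b:
  (-13/28, -4/7) → W = -31/28
  (38/31, -41/31) → W = -436/31
  (7/10, -29/10) → W = -209/10

The minimum is at (7/10, -29/10). Substituting into each constraint, equality holds for (ii) and (iv); the remaining constraints have slack.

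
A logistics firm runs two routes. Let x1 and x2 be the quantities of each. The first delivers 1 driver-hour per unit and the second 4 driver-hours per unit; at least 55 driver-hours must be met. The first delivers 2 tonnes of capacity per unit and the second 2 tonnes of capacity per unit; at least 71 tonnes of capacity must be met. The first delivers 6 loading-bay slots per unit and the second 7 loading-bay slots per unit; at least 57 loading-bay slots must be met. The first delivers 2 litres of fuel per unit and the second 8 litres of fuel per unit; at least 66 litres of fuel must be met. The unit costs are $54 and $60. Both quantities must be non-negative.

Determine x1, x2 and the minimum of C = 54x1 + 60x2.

x1 = 29, x2 = 13/2, minimum C = 1956

Vertices and C = 54x1 + 60x2:
  (0, 71/2) → C = 2130
  (55, 0) → C = 2970
  (29, 13/2) → C = 1956
The feasible region is unbounded (it extends along (0, 1), (1, 0)), but C strictly increases along every unbounded feasible direction, so there is no improving ray and the minimum is attained at a vertex.

At the optimal vertex, x1 + 4x2 = 55 and 2x1 + 2x2 = 71.
Solving simultaneously gives x1 = 29, x2 = 13/2.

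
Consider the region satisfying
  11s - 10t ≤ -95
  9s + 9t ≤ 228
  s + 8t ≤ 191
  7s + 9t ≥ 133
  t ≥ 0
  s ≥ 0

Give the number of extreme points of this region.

Of the 15 pairwise boundary intersections, those satisfying every inequality are:
  (475/63, 1121/63)
  (475/169, 2128/169)
  (5/3, 71/3)
  (0, 191/8)
  (0, 133/9)

5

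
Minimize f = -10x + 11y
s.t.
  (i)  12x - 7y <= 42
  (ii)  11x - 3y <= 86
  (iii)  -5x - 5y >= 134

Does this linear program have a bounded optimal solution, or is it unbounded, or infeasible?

unbounded

From the feasible point (-728/95, -1818/95), moving in the direction (-7, -12) keeps every constraint satisfied while f decreases without bound.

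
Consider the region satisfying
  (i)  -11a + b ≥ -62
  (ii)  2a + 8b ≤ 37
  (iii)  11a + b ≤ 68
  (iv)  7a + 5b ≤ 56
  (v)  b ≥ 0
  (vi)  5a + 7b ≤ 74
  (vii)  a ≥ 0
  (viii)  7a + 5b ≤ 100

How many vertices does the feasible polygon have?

5

Intersecting each pair of boundary lines and keeping only the points that satisfy every inequality leaves:
  (183/31, 91/31)
  (62/11, 0)
  (263/46, 147/46)
  (0, 37/8)
  (0, 0)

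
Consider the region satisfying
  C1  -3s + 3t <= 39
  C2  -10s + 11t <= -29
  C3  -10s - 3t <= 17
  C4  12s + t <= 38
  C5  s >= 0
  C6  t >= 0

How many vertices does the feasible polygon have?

3

Of the 15 pairwise boundary intersections, those satisfying every inequality are:
  (447/142, 16/71)
  (29/10, 0)
  (19/6, 0)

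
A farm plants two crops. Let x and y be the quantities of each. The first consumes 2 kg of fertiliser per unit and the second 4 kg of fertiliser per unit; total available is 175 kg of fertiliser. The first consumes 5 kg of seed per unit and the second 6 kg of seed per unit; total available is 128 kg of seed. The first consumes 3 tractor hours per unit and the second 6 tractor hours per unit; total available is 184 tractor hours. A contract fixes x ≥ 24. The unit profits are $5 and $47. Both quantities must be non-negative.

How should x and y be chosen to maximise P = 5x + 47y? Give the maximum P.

Extreme points and P = 5x + 47y:
  (128/5, 0) → P = 128
  (24, 0) → P = 120
  (24, 4/3) → P = 548/3

x = 24, y = 4/3, maximum P = 548/3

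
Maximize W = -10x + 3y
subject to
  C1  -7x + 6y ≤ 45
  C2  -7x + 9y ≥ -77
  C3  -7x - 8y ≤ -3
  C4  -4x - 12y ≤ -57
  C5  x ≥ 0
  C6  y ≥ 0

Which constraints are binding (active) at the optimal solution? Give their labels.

Feasible corners and W = -10x + 3y:
  (0, 15/2) → W = 45/2
  (479/40, 91/120) → W = -4699/40
  (0, 19/4) → W = 57/4
The feasible region is unbounded (it extends along (6, 7), (9, 7)), but W strictly decreases along every unbounded feasible direction, so there is no improving ray and the maximum is attained at a vertex.

The maximum is at (0, 15/2). Substituting into each constraint, equality holds for C1 and C5; the remaining constraints have slack.

C1 and C5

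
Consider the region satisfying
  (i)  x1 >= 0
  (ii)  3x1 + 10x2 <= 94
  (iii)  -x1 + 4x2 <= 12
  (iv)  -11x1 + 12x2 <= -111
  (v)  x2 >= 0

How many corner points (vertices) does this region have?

3

Pairwise boundary intersections that survive every other constraint:
  (1119/73, 701/146)
  (94/3, 0)
  (111/11, 0)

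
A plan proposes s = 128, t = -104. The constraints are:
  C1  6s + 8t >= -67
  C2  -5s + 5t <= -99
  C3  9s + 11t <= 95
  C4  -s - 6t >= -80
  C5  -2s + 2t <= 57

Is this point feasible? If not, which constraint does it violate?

C1: -64 ≥ -67 ✓
C2: -1160 ≤ -99 ✓
C3: 8 ≤ 95 ✓
C4: 496 ≥ -80 ✓
C5: -464 ≤ 57 ✓

feasible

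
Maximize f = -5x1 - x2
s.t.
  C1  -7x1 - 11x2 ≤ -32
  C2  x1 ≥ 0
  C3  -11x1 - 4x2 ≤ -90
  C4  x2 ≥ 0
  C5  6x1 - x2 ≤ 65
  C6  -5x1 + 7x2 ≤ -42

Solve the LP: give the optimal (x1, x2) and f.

x1 = 42/5, x2 = 0, maximum f = -42

At the optimal vertex, x2 = 0 and -5x1 + 7x2 = -42.
Solving simultaneously gives x1 = 42/5, x2 = 0.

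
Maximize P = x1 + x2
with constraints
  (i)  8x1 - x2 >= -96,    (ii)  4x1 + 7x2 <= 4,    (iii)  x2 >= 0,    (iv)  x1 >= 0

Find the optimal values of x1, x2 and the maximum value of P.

Feasible corners and P = x1 + x2:
  (1, 0) → P = 1
  (0, 4/7) → P = 4/7
  (0, 0) → P = 0

At the optimal vertex, 4x1 + 7x2 = 4 and x2 = 0.
Solving simultaneously gives x1 = 1, x2 = 0.

x1 = 1, x2 = 0, maximum P = 1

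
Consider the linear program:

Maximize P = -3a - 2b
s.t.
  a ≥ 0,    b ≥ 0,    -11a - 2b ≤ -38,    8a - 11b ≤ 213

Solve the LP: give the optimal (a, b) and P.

a = 38/11, b = 0, maximum P = -114/11

Extreme points and P = -3a - 2b:
  (0, 19) → P = -38
  (38/11, 0) → P = -114/11
  (213/8, 0) → P = -639/8
The feasible region is unbounded (it extends along (0, 1), (11, 8)), but P strictly decreases along every unbounded feasible direction, so there is no improving ray and the maximum is attained at a vertex.

The optimum lies where b = 0 and -11a - 2b = -38.
Solving simultaneously gives a = 38/11, b = 0.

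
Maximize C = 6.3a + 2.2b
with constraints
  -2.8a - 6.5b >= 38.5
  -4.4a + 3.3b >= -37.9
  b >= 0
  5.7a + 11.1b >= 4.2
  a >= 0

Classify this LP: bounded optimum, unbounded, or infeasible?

The boundaries -4.4a + 3.3b = -37.9 and b = 0 meet at (379/44, 0), but that point violates -2.8a - 6.5b ≥ 38.5. Every candidate vertex is excluded by some other constraint, so the feasible region is empty.

infeasible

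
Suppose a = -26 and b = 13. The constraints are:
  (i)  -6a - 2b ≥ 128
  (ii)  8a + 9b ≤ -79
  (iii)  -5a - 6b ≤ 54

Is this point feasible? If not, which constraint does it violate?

(i): 130 ≥ 128 ✓
(ii): -91 ≤ -79 ✓
(iii): 52 ≤ 54 ✓

feasible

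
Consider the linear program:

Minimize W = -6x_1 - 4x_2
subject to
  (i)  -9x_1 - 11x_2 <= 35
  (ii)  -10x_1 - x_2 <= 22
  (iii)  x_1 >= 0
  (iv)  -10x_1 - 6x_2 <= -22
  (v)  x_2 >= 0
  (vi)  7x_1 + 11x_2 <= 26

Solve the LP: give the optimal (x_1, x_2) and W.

The binding constraints are x_2 = 0 and 7x_1 + 11x_2 = 26.
Solving simultaneously gives x_1 = 26/7, x_2 = 0.

x_1 = 26/7, x_2 = 0, minimum W = -156/7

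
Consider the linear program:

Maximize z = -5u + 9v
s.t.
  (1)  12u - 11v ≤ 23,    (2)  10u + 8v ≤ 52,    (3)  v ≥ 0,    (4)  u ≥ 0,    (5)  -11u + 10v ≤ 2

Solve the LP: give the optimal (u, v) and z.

u = 126/47, v = 148/47, maximum z = 702/47

Extreme points and z = -5u + 9v:
  (378/103, 197/103) → z = -117/103
  (23/12, 0) → z = -115/12
  (126/47, 148/47) → z = 702/47
  (0, 0) → z = 0
  (0, 1/5) → z = 9/5

The binding constraints are 10u + 8v = 52 and -11u + 10v = 2.
Solving simultaneously gives u = 126/47, v = 148/47.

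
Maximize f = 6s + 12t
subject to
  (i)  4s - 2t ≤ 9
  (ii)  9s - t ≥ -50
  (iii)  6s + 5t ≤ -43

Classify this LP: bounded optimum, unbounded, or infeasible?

Corner points and f = 6s + 12t:
  (-109/14, -281/14) → f = -2013/7
  (-41/32, -113/16) → f = -1479/16
  (-293/51, -29/17) → f = -934/17
The feasible region has finitely many vertices and no improving ray; the maximum is -934/17 at (-293/51, -29/17).

bounded optimum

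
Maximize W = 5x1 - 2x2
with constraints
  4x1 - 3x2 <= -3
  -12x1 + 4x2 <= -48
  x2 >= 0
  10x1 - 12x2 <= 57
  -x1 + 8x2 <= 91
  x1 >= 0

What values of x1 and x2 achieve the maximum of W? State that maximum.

x1 = 249/29, x2 = 361/29, maximum W = 523/29

Feasible corners and W = 5x1 - 2x2:
  (39/5, 57/5) → W = 81/5
  (249/29, 361/29) → W = 523/29
  (187/23, 285/23) → W = 365/23

At the optimal vertex, 4x1 - 3x2 = -3 and -x1 + 8x2 = 91.
Solving simultaneously gives x1 = 249/29, x2 = 361/29.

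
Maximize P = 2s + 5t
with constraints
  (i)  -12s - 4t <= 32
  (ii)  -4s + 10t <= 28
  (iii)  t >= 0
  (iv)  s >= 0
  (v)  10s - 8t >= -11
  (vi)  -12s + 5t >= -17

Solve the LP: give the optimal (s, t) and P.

s = 31/10, t = 101/25, maximum P = 132/5

Extreme points and P = 2s + 5t:
  (57/34, 59/17) → P = 352/17
  (31/10, 101/25) → P = 132/5
  (0, 0) → P = 0
  (17/12, 0) → P = 17/6
  (0, 11/8) → P = 55/8

At the optimal vertex, -4s + 10t = 28 and -12s + 5t = -17.
Solving simultaneously gives s = 31/10, t = 101/25.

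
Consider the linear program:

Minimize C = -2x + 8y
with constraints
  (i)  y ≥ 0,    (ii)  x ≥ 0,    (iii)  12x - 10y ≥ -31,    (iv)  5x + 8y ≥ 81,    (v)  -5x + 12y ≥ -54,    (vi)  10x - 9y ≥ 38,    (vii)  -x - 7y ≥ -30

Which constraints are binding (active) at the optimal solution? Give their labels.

Extreme points and C = -2x + 8y:
  (351/25, 27/20) → C = -432/25
  (109/9, 23/9) → C = -34/9
  (738/47, 96/47) → C = -708/47

The minimum is at (351/25, 27/20). Substituting into each constraint, equality holds for (iv) and (v); the remaining constraints have slack.

(iv) and (v)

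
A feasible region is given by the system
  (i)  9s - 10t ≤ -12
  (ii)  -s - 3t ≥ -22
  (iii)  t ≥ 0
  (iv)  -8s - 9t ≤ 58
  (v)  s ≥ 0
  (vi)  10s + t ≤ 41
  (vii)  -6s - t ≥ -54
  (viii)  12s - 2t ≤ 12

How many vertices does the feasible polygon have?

4

The feasible vertices (each the meet of two boundaries and inside every other half-plane) are:
  (0, 6/5)
  (24/17, 42/17)
  (0, 22/3)
  (40/19, 126/19)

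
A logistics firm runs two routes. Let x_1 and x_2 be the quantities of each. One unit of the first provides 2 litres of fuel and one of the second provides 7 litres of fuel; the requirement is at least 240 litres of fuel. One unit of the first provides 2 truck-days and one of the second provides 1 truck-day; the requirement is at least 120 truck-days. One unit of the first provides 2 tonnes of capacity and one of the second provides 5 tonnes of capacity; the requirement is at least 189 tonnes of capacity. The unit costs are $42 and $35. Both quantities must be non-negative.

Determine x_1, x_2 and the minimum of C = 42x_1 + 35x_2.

x_1 = 50, x_2 = 20, minimum C = 2800

Feasible corners and C = 42x_1 + 35x_2:
  (0, 120) → C = 4200
  (120, 0) → C = 5040
  (50, 20) → C = 2800
The feasible region is unbounded (it extends along (0, 1), (1, 0)), but C strictly increases along every unbounded feasible direction, so there is no improving ray and the minimum is attained at a vertex.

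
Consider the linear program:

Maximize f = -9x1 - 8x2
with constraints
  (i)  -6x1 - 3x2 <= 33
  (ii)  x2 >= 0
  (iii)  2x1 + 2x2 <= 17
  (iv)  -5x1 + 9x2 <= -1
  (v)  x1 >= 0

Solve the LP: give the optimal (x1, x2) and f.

x1 = 1/5, x2 = 0, maximum f = -9/5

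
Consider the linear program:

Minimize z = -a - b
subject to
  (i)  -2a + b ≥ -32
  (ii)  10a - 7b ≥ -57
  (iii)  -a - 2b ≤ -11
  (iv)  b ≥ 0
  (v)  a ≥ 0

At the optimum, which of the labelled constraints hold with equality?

(i) and (ii)

Vertices and z = -a - b:
  (281/4, 217/2) → z = -715/4
  (16, 0) → z = -16
  (0, 57/7) → z = -57/7
  (11, 0) → z = -11
  (0, 11/2) → z = -11/2

The minimum is at (281/4, 217/2). Substituting into each constraint, equality holds for (i) and (ii); the remaining constraints have slack.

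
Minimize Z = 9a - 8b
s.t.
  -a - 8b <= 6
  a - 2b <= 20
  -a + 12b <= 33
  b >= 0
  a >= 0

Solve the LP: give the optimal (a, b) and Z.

a = 0, b = 11/4, minimum Z = -22

Extreme points and Z = 9a - 8b:
  (153/5, 53/10) → Z = 233
  (20, 0) → Z = 180
  (0, 11/4) → Z = -22
  (0, 0) → Z = 0

The optimum lies where -a + 12b = 33 and a = 0.
Solving simultaneously gives a = 0, b = 11/4.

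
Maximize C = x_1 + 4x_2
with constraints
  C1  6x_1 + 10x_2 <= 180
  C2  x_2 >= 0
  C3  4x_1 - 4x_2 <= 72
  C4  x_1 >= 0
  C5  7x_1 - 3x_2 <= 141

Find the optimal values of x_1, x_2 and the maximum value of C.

Extreme points and C = x_1 + 4x_2:
  (0, 18) → C = 72
  (975/44, 207/44) → C = 1803/44
  (18, 0) → C = 18
  (0, 0) → C = 0
  (87/4, 15/4) → C = 147/4

At the optimal vertex, 6x_1 + 10x_2 = 180 and x_1 = 0.
Solving simultaneously gives x_1 = 0, x_2 = 18.

x_1 = 0, x_2 = 18, maximum C = 72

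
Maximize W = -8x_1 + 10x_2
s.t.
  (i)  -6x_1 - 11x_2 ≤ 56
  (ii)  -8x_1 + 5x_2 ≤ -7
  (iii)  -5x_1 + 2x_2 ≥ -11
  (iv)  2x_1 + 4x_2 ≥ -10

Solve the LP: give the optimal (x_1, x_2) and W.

x_1 = 41/9, x_2 = 53/9, maximum W = 202/9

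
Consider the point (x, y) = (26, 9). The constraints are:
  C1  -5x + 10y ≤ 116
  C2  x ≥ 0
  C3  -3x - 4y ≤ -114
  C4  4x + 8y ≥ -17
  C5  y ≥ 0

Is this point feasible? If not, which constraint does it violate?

feasible

C1: -40 ≤ 116 ✓
C2: 26 ≥ 0 ✓
C3: -114 ≤ -114 ✓
C4: 176 ≥ -17 ✓
C5: 9 ≥ 0 ✓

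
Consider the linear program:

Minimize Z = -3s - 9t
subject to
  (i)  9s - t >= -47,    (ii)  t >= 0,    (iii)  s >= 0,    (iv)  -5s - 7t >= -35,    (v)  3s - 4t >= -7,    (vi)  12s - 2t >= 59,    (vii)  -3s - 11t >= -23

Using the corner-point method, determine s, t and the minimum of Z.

Vertices and Z = -3s - 9t:
  (7, 0) → Z = -21
  (59/12, 0) → Z = -59/4
  (112/17, 5/17) → Z = -381/17
  (695/138, 33/46) → Z = -496/23

s = 112/17, t = 5/17, minimum Z = -381/17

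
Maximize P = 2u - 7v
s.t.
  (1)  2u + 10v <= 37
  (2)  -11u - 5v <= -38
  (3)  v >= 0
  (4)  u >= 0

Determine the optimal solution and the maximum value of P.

u = 37/2, v = 0, maximum P = 37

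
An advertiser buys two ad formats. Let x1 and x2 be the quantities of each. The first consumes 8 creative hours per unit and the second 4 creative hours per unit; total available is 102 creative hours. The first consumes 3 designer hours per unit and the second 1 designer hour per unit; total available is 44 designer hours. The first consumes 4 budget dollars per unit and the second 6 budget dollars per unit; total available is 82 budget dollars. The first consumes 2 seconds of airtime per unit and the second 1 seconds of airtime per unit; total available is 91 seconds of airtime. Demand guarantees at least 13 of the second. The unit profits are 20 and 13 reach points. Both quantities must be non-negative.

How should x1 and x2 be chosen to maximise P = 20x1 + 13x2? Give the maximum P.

Vertices and P = 20x1 + 13x2:
  (0, 41/3) → P = 533/3
  (0, 13) → P = 169
  (1, 13) → P = 189

The binding constraints are 4x1 + 6x2 = 82 and x2 = 13.
Solving simultaneously gives x1 = 1, x2 = 13.

x1 = 1, x2 = 13, maximum P = 189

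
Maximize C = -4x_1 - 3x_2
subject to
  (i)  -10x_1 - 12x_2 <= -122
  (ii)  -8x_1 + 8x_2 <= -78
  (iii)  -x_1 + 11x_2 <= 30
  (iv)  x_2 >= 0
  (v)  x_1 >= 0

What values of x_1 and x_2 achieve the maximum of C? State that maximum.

Corner points and C = -4x_1 - 3x_2:
  (239/22, 49/44) → C = -2059/44
  (61/5, 0) → C = -244/5
  (549/40, 159/40) → C = -2673/40
The feasible region is unbounded (it extends along (11, 1), (1, 0)), but C strictly decreases along every unbounded feasible direction, so there is no improving ray and the maximum is attained at a vertex.

x_1 = 239/22, x_2 = 49/44, maximum C = -2059/44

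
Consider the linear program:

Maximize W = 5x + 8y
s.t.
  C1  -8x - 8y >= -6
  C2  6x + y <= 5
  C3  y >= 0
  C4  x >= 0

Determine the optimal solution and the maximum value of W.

x = 0, y = 3/4, maximum W = 6

Extreme points and W = 5x + 8y:
  (3/4, 0) → W = 15/4
  (0, 3/4) → W = 6
  (0, 0) → W = 0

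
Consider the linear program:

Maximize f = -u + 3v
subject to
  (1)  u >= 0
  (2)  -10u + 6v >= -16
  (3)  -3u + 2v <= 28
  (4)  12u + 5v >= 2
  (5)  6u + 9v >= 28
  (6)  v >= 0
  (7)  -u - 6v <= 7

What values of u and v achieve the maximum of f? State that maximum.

At the optimal vertex, -10u + 6v = -16 and -3u + 2v = 28.
Solving simultaneously gives u = 100, v = 164.

u = 100, v = 164, maximum f = 392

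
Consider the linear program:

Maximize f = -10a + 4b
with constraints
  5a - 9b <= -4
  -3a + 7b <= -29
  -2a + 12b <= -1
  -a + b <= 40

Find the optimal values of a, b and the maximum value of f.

Extreme points and f = -10a + 4b:
  (-289/8, -157/8) → f = 1131/4
  (-89, -49) → f = 694
  (-309/4, -149/4) → f = 1247/2

a = -89, b = -49, maximum f = 694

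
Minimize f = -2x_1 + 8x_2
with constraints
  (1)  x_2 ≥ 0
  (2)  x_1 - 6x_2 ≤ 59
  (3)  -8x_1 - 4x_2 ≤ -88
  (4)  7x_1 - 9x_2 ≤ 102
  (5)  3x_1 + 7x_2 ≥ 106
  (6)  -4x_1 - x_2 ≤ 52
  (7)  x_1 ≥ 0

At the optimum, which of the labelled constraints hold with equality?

Extreme points and f = -2x_1 + 8x_2:
  (48/11, 146/11) → f = 1072/11
  (0, 22) → f = 176
  (417/19, 109/19) → f = 2
The feasible region is unbounded (it extends along (0, 1), (9, 7)), but f strictly increases along every unbounded feasible direction, so there is no improving ray and the minimum is attained at a vertex.

The minimum is at (417/19, 109/19). Substituting into each constraint, equality holds for (4) and (5); the remaining constraints have slack.

(4) and (5)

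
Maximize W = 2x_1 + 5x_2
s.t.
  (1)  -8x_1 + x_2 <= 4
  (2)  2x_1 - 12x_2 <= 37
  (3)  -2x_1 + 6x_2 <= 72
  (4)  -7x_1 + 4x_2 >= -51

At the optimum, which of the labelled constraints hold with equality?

Vertices and W = 2x_1 + 5x_2:
  (-85/94, -152/47) → W = -845/47
  (24/23, 284/23) → W = 1468/23
  (116/19, -157/76) → W = 143/76
  (297/17, 303/17) → W = 2109/17

The maximum is at (297/17, 303/17). Substituting into each constraint, equality holds for (3) and (4); the remaining constraints have slack.

(3) and (4)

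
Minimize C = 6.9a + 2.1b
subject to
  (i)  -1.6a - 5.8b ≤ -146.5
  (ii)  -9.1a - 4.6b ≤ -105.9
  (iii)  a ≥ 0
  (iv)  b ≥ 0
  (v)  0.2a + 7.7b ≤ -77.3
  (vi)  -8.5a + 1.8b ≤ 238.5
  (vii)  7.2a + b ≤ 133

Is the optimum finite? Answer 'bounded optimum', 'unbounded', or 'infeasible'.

infeasible

The boundaries -1.6a - 5.8b = -146.5 and a = 0 meet at (0, 1465/58), but that point violates 0.2a + 7.7b ≤ -77.3. Every candidate vertex is excluded by some other constraint, so the feasible region is empty.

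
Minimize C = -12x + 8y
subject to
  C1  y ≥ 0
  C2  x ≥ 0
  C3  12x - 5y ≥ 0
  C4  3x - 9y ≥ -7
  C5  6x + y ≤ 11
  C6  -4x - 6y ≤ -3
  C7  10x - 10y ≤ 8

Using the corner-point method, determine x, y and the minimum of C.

Vertices and C = -12x + 8y:
  (3/4, 0) → C = -9
  (4/5, 0) → C = -48/5
  (35/93, 28/31) → C = 84/31
  (15/92, 9/23) → C = 27/23
  (92/57, 25/19) → C = -168/19
  (59/35, 31/35) → C = -92/7

x = 59/35, y = 31/35, minimum C = -92/7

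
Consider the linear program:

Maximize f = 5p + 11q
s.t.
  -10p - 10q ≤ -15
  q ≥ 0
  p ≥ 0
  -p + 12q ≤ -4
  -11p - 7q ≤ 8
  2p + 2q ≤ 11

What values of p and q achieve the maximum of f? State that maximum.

Vertices and f = 5p + 11q:
  (4, 0) → f = 20
  (11/2, 0) → f = 55/2
  (70/13, 3/26) → f = 733/26

p = 70/13, q = 3/26, maximum f = 733/26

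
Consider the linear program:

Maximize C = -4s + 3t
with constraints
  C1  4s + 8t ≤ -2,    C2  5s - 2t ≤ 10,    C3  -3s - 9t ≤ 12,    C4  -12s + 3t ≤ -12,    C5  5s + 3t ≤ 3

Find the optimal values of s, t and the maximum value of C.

s = 5/6, t = -2/3, maximum C = -16/3

Feasible corners and C = -4s + 3t:
  (5/6, -2/3) → C = -16/3
  (15/14, -11/14) → C = -93/14
  (22/17, -30/17) → C = -178/17
  (36/25, -7/5) → C = -249/25
  (8/13, -20/13) → C = -92/13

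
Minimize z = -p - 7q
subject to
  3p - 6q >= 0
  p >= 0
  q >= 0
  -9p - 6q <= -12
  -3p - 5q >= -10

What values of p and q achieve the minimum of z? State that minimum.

Extreme points and z = -p - 7q:
  (1, 1/2) → z = -9/2
  (20/11, 10/11) → z = -90/11
  (4/3, 0) → z = -4/3
  (10/3, 0) → z = -10/3

p = 20/11, q = 10/11, minimum z = -90/11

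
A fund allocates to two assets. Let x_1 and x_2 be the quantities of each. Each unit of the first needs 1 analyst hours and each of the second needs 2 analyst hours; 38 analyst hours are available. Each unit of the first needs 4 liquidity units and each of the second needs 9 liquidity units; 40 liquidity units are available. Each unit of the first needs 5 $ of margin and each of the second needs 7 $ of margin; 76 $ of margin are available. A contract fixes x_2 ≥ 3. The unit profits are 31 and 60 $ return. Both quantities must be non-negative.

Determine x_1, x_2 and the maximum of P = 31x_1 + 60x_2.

x_1 = 13/4, x_2 = 3, maximum P = 1123/4

Corner points and P = 31x_1 + 60x_2:
  (0, 40/9) → P = 800/3
  (0, 3) → P = 180
  (13/4, 3) → P = 1123/4

The binding constraints are 4x_1 + 9x_2 = 40 and x_2 = 3.
Solving simultaneously gives x_1 = 13/4, x_2 = 3.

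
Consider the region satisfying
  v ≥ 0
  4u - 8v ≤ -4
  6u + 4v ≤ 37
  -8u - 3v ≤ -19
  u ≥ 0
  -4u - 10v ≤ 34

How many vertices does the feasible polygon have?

Pairwise boundary intersections that survive every other constraint:
  (35/8, 43/16)
  (35/19, 27/19)
  (0, 37/4)
  (0, 19/3)

4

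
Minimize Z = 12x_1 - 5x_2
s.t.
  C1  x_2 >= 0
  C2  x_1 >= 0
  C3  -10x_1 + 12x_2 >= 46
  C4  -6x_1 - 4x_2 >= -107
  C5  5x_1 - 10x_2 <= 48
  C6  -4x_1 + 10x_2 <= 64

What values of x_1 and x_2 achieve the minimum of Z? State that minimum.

x_1 = 0, x_2 = 32/5, minimum Z = -32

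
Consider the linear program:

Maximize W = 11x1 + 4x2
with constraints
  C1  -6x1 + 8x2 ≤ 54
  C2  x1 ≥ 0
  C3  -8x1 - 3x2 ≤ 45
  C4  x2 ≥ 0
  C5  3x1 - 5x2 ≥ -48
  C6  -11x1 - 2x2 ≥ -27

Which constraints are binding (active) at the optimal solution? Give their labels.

Vertices and W = 11x1 + 4x2:
  (0, 27/4) → W = 27
  (27/25, 189/25) → W = 1053/25
  (0, 0) → W = 0
  (27/11, 0) → W = 27

The maximum is at (27/25, 189/25). Substituting into each constraint, equality holds for C1 and C6; the remaining constraints have slack.

C1 and C6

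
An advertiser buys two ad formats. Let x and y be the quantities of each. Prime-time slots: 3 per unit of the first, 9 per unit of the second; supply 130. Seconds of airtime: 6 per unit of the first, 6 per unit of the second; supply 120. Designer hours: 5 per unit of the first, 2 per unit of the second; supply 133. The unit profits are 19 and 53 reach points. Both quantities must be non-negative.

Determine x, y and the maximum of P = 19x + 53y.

Extreme points and P = 19x + 53y:
  (0, 0) → P = 0
  (0, 130/9) → P = 6890/9
  (20, 0) → P = 380
  (25/3, 35/3) → P = 2330/3

x = 25/3, y = 35/3, maximum P = 2330/3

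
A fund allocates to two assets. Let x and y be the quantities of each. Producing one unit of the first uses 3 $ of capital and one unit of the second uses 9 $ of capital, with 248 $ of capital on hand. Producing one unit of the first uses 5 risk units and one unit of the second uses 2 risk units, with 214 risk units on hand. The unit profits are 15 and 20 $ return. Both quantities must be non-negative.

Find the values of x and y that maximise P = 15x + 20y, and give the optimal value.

x = 110/3, y = 46/3, maximum P = 2570/3

Extreme points and P = 15x + 20y:
  (0, 0) → P = 0
  (0, 248/9) → P = 4960/9
  (214/5, 0) → P = 642
  (110/3, 46/3) → P = 2570/3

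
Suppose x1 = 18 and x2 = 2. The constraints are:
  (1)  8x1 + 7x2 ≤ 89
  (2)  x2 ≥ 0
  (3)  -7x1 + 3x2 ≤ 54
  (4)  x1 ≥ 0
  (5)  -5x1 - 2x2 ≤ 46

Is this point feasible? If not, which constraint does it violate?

not feasible — violates (1)

Constraint (1): 8x1 + 7x2 = 158, which is not ≤ 89. All other constraints are satisfied.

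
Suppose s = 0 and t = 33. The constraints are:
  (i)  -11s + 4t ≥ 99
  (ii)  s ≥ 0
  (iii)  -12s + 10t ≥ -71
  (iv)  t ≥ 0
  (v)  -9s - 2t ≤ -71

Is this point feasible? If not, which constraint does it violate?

not feasible — violates (v)

Constraint (v): -9s - 2t = -66, which is not ≤ -71. All other constraints are satisfied.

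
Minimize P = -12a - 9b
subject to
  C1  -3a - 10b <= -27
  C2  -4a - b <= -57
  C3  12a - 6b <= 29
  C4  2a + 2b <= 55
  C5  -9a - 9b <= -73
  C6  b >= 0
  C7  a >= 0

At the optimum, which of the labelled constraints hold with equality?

C3 and C4

Feasible corners and P = -12a - 9b:
  (371/36, 142/9) → P = -797/3
  (59/6, 53/3) → P = -277
  (97/9, 301/18) → P = -1679/6

The minimum is at (97/9, 301/18). Substituting into each constraint, equality holds for C3 and C4; the remaining constraints have slack.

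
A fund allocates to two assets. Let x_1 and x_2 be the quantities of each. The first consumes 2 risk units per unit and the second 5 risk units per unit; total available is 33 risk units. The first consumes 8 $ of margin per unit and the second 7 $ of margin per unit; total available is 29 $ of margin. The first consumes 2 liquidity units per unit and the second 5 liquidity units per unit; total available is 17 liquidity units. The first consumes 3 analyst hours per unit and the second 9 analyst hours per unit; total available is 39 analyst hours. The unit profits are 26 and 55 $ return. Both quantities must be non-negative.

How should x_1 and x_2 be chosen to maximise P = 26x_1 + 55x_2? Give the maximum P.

x_1 = 1, x_2 = 3, maximum P = 191

Vertices and P = 26x_1 + 55x_2:
  (0, 0) → P = 0
  (0, 17/5) → P = 187
  (29/8, 0) → P = 377/4
  (1, 3) → P = 191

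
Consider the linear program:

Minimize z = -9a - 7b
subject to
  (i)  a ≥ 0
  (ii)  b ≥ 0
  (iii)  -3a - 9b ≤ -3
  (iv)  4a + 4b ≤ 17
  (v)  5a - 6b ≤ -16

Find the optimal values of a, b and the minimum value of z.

a = 19/22, b = 149/44, minimum z = -1385/44

Extreme points and z = -9a - 7b:
  (0, 17/4) → z = -119/4
  (0, 8/3) → z = -56/3
  (19/22, 149/44) → z = -1385/44

At the optimal vertex, 4a + 4b = 17 and 5a - 6b = -16.
Solving simultaneously gives a = 19/22, b = 149/44.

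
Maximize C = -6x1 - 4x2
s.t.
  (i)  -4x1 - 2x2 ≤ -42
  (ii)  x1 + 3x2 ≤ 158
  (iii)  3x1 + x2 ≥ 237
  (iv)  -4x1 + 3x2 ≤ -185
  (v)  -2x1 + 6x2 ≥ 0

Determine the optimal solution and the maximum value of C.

x1 = 711/10, x2 = 237/10, maximum C = -2607/5

Corner points and C = -6x1 - 4x2:
  (553/8, 237/8) → C = -2133/4
  (79, 79/3) → C = -1738/3
  (711/10, 237/10) → C = -2607/5

The binding constraints are 3x1 + x2 = 237 and -2x1 + 6x2 = 0.
Solving simultaneously gives x1 = 711/10, x2 = 237/10.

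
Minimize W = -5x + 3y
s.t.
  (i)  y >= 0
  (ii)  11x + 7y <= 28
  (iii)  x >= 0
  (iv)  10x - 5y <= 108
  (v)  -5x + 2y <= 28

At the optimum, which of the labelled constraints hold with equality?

(i) and (ii)

Corner points and W = -5x + 3y:
  (28/11, 0) → W = -140/11
  (0, 0) → W = 0
  (0, 4) → W = 12

The minimum is at (28/11, 0). Substituting into each constraint, equality holds for (i) and (ii); the remaining constraints have slack.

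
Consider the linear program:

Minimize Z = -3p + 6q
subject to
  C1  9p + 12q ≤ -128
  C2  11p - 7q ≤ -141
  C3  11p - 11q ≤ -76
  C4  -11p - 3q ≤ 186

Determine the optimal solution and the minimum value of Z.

Feasible corners and Z = -3p + 6q:
  (-2588/195, -139/195) → Z = 462/13
  (-88/5, 38/15) → Z = 68
  (-345/22, -9/2) → Z = 441/22

At the optimal vertex, 11p - 7q = -141 and -11p - 3q = 186.
Solving simultaneously gives p = -345/22, q = -9/2.

p = -345/22, q = -9/2, minimum Z = 441/22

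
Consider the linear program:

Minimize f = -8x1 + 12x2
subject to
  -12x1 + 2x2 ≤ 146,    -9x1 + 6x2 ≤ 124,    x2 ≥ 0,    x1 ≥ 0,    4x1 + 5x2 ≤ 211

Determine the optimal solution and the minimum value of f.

x1 = 211/4, x2 = 0, minimum f = -422

Vertices and f = -8x1 + 12x2:
  (0, 62/3) → f = 248
  (646/69, 2395/69) → f = 23572/69
  (0, 0) → f = 0
  (211/4, 0) → f = -422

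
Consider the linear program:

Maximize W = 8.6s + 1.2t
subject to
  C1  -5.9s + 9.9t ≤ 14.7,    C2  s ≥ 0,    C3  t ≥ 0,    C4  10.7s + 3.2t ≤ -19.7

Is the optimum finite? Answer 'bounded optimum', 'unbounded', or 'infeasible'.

The boundaries -5.9s + 9.9t = 14.7 and s = 0 meet at (0, 49/33), but that point violates 10.7s + 3.2t ≤ -19.7. Every candidate vertex is excluded by some other constraint, so the feasible region is empty.

infeasible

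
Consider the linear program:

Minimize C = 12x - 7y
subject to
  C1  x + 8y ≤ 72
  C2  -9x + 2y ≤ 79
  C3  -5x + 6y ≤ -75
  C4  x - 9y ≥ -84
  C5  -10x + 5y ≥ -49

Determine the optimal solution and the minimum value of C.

x = -156/11, y = -535/22, minimum C = 1/22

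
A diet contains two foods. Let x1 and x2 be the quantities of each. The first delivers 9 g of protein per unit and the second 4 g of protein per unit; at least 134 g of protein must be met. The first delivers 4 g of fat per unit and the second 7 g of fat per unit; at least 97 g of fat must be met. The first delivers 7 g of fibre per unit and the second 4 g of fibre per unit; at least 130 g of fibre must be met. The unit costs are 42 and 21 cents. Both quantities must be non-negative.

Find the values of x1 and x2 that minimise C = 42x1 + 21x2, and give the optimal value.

The feasible region is unbounded (it extends along (0, 1), (1, 0)), but C strictly increases along every unbounded feasible direction, so there is no improving ray and the minimum is attained at a vertex.

At the optimal vertex, 9x1 + 4x2 = 134 and 7x1 + 4x2 = 130.
Solving simultaneously gives x1 = 2, x2 = 29.

x1 = 2, x2 = 29, minimum C = 693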